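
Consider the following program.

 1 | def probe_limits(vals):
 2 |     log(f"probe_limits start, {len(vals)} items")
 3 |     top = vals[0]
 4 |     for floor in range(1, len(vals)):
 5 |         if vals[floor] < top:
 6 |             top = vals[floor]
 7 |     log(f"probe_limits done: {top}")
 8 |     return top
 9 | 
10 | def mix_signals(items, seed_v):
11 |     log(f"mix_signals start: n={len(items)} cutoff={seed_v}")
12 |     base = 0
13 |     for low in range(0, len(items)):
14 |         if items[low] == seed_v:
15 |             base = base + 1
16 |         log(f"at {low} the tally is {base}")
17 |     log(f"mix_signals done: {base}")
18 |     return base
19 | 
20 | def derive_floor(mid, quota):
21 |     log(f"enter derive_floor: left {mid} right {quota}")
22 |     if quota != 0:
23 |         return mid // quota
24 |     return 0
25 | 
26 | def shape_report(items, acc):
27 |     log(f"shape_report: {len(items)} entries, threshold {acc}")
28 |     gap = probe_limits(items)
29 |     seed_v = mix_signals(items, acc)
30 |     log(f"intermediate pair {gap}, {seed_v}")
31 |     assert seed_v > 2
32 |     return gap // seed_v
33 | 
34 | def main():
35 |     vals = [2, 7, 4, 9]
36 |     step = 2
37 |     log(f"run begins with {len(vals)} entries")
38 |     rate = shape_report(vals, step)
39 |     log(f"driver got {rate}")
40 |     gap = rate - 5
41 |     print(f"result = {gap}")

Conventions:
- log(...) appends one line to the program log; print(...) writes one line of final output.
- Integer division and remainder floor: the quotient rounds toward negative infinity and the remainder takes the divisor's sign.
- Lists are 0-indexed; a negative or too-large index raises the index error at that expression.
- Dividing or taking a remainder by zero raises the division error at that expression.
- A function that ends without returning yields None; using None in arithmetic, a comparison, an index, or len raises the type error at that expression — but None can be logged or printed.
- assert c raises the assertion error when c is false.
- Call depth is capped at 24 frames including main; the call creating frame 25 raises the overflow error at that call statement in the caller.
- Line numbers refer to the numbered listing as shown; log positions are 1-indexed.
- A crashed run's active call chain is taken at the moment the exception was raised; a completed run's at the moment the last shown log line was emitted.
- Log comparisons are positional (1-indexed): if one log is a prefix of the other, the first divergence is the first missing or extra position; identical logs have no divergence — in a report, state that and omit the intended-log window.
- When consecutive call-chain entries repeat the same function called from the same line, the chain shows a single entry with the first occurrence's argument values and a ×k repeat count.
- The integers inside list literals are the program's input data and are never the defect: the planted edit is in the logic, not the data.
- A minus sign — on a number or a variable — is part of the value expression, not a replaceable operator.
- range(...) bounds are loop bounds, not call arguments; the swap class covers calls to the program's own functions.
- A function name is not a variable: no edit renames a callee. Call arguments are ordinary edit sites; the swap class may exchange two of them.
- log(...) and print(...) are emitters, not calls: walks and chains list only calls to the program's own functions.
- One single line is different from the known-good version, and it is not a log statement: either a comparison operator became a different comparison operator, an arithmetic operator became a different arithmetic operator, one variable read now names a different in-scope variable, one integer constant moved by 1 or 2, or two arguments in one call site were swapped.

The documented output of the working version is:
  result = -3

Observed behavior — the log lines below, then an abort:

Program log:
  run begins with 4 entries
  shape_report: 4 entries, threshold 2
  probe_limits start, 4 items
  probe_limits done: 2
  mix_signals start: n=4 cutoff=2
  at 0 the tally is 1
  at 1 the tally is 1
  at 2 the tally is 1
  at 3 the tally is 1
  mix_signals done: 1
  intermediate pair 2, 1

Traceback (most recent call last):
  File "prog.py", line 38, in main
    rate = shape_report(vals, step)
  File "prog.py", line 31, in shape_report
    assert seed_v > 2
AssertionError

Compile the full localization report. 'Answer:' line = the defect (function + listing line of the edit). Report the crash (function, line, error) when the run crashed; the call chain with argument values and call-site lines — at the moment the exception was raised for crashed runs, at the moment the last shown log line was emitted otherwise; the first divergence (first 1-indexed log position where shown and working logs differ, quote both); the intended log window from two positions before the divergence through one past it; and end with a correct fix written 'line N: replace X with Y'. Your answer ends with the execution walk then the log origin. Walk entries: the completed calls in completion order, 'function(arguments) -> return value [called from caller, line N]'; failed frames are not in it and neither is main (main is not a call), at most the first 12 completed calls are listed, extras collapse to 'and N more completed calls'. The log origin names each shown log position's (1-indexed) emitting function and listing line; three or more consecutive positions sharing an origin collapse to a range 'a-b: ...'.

Answer: the defect is in shape_report at line 31.
The tell: Only 11 log lines were emitted before the run died; the intended continuation was 'driver got 2'.
Crash: shape_report, line 31, AssertionError.
Call chain: main -> shape_report([2, 7, 4, 9], 2) (called at line 38).
First divergence: position 12 — after 11 matching lines the faulty run goes silent; intended next line 'driver got 2'.
Intended log window:
  10: mix_signals done: 1
  11: intermediate pair 2, 1
  12: driver got 2
Execution walk:
  probe_limits([2, 7, 4, 9]) -> 2  [called from shape_report, line 28]
  mix_signals([2, 7, 4, 9], 2) -> 1  [called from shape_report, line 29]
Log origins:
  1: logged in main at line 37
  2: logged in shape_report at line 27
  3: logged in probe_limits at line 2
  4: logged in probe_limits at line 7
  5: logged in mix_signals at line 11
  6-9: logged in mix_signals at line 16
  10: logged in mix_signals at line 17
  11: logged in shape_report at line 30
A correct fix: line 31: replace `2` with `0`.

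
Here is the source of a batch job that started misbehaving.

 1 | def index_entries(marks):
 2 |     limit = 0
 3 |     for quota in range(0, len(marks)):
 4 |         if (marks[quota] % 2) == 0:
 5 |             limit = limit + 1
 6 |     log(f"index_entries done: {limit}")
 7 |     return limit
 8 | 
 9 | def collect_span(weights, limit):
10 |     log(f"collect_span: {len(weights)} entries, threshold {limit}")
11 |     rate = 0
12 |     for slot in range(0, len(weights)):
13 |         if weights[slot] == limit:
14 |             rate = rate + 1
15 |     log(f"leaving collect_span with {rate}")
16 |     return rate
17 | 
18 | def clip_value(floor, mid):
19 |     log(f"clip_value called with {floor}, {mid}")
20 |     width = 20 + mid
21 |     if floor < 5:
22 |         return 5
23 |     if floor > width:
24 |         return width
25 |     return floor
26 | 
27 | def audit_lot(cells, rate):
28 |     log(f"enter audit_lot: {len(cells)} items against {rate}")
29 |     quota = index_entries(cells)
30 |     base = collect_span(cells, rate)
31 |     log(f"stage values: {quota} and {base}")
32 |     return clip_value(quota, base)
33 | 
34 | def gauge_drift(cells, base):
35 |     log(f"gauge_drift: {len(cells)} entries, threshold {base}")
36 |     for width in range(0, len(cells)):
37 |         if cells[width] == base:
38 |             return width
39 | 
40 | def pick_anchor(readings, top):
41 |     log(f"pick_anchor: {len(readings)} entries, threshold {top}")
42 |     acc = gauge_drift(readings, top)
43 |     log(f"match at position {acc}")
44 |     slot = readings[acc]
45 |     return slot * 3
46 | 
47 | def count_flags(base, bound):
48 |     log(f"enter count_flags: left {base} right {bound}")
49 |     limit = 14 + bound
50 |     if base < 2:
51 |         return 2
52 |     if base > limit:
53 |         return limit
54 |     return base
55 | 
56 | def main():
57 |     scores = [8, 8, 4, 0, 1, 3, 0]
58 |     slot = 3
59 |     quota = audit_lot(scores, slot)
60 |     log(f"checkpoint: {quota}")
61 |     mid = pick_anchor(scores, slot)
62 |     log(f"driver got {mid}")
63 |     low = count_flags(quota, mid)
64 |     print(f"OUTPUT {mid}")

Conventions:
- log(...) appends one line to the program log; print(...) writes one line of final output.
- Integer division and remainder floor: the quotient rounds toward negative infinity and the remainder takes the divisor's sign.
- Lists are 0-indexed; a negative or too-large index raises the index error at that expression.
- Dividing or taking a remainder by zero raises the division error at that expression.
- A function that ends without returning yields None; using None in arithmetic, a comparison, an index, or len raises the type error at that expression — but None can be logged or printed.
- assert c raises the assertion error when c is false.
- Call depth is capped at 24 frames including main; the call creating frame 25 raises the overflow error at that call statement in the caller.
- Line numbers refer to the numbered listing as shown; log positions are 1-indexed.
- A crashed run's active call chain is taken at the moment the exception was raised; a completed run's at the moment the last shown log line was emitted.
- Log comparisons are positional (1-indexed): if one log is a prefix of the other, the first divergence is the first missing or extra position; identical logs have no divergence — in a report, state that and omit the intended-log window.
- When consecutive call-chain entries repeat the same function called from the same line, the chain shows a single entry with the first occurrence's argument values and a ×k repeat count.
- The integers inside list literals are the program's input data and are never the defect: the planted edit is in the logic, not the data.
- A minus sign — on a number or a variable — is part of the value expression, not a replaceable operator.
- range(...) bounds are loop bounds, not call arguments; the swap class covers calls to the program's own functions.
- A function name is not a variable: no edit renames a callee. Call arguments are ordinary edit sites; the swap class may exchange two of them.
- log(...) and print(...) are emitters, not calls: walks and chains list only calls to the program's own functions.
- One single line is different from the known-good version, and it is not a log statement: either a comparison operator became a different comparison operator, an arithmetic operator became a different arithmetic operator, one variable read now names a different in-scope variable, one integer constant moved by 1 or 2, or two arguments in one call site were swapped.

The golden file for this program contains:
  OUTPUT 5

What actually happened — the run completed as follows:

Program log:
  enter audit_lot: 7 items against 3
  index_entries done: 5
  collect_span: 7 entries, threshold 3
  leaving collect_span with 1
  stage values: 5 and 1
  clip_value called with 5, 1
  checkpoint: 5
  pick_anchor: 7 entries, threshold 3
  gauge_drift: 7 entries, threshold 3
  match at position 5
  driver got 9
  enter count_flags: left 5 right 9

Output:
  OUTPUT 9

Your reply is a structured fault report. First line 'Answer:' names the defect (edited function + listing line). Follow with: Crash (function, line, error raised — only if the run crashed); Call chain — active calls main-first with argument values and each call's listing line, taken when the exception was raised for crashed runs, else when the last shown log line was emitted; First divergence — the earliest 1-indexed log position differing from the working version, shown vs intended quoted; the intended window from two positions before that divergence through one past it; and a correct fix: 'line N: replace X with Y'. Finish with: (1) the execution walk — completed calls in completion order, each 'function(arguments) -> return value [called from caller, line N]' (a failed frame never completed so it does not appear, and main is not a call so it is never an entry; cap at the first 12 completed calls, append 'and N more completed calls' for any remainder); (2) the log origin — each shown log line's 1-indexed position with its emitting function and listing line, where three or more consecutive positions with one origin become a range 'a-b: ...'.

Answer: the defect is in main at line 64.
Key observation: No log line changed; the fault shows up purely in the output.
Call chain: main -> count_flags(5, 9) (called at line 63).
First divergence: none; the two logs match at every position.
Execution walk:
  index_entries([8, 8, 4, 0, 1, 3, 0]) -> 5  [called from audit_lot, line 29]
  collect_span([8, 8, 4, 0, 1, 3, 0], 3) -> 1  [called from audit_lot, line 30]
  clip_value(5, 1) -> 5  [called from audit_lot, line 32]
  audit_lot([8, 8, 4, 0, 1, 3, 0], 3) -> 5  [called from main, line 59]
  gauge_drift([8, 8, 4, 0, 1, 3, 0], 3) -> 5  [called from pick_anchor, line 42]
  pick_anchor([8, 8, 4, 0, 1, 3, 0], 3) -> 9  [called from main, line 61]
  count_flags(5, 9) -> 5  [called from main, line 63]
Origin of each log line:
  1: from audit_lot, line 28
  2: from index_entries, line 6
  3: from collect_span, line 10
  4: from collect_span, line 15
  5: from audit_lot, line 31
  6: from clip_value, line 19
  7: from main, line 60
  8: from pick_anchor, line 41
  9: from gauge_drift, line 35
  10: from pick_anchor, line 43
  11: from main, line 62
  12: from count_flags, line 48
A correct fix: line 64: replace `mid` with `low`.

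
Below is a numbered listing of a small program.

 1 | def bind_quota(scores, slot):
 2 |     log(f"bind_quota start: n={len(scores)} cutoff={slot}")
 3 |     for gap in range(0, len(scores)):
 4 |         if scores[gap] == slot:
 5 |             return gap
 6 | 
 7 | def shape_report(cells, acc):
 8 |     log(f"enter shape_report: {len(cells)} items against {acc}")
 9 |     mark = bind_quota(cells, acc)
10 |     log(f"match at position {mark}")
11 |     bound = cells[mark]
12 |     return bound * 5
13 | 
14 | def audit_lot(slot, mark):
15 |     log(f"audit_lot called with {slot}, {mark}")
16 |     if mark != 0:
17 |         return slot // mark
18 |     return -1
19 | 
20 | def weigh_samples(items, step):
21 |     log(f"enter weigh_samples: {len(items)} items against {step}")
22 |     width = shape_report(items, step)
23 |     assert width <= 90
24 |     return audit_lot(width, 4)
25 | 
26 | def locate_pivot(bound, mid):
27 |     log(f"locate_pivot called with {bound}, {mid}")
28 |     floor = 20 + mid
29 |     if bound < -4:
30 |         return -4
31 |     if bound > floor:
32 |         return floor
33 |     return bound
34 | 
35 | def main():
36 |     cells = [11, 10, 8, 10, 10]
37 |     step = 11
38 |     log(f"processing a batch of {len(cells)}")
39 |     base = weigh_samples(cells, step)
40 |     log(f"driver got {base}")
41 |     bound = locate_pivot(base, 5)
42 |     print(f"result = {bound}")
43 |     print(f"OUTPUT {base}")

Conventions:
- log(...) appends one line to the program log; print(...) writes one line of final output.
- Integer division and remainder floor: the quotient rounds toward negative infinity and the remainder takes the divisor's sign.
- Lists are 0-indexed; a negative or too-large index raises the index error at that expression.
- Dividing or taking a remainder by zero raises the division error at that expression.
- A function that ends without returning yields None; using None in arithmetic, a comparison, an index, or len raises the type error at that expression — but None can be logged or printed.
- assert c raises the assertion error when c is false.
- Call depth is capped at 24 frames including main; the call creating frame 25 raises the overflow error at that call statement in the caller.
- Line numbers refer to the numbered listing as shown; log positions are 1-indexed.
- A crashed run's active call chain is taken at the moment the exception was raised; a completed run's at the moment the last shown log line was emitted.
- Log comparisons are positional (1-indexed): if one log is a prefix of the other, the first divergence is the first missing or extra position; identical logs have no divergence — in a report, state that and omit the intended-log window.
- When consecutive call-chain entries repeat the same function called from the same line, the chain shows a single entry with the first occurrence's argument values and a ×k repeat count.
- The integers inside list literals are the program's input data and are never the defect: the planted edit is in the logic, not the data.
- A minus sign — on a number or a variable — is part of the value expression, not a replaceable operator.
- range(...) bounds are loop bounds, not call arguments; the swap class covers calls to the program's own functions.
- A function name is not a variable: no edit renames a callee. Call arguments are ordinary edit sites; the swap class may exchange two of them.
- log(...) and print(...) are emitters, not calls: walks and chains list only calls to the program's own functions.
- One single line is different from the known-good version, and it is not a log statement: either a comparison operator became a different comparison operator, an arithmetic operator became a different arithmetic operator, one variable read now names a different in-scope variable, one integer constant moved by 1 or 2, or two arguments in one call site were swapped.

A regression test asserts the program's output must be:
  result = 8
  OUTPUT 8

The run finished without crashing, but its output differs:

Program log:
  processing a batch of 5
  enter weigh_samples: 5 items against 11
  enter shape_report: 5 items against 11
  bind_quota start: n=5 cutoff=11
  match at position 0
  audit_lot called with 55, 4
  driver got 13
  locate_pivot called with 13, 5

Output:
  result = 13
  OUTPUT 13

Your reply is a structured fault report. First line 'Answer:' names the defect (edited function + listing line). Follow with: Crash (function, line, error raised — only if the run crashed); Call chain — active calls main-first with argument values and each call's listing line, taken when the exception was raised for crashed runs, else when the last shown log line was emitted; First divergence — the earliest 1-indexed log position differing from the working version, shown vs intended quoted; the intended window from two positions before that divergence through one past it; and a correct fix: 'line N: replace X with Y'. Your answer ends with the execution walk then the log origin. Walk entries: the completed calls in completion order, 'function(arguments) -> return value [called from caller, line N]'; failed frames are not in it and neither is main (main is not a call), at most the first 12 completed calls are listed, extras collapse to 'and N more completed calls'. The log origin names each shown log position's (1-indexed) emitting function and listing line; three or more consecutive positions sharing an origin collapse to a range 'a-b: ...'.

Answer: the defect is in shape_report at line 12.
The tell: The log first diverges at position 6: the faulty run prints 'audit_lot called with 55, 4' where the working version prints 'audit_lot called with 33, 4'.
Call chain: main -> locate_pivot(13, 5) (called at line 41).
First divergence: position 6; shown 'audit_lot called with 55, 4' vs intended 'audit_lot called with 33, 4'.
Intended log window:
  4: bind_quota start: n=5 cutoff=11
  5: match at position 0
  6: audit_lot called with 33, 4
  7: driver got 8
Execution walk:
  bind_quota([11, 10, 8, 10, 10], 11) -> 0  [called from shape_report, line 9]
  shape_report([11, 10, 8, 10, 10], 11) -> 55  [called from weigh_samples, line 22]
  audit_lot(55, 4) -> 13  [called from weigh_samples, line 24]
  weigh_samples([11, 10, 8, 10, 10], 11) -> 13  [called from main, line 39]
  locate_pivot(13, 5) -> 13  [called from main, line 41]
Log origin:
  1: emitted by main (line 38)
  2: emitted by weigh_samples (line 21)
  3: emitted by shape_report (line 8)
  4: emitted by bind_quota (line 2)
  5: emitted by shape_report (line 10)
  6: emitted by audit_lot (line 15)
  7: emitted by main (line 40)
  8: emitted by locate_pivot (line 27)
A correct fix: line 12: replace `5` with `3`.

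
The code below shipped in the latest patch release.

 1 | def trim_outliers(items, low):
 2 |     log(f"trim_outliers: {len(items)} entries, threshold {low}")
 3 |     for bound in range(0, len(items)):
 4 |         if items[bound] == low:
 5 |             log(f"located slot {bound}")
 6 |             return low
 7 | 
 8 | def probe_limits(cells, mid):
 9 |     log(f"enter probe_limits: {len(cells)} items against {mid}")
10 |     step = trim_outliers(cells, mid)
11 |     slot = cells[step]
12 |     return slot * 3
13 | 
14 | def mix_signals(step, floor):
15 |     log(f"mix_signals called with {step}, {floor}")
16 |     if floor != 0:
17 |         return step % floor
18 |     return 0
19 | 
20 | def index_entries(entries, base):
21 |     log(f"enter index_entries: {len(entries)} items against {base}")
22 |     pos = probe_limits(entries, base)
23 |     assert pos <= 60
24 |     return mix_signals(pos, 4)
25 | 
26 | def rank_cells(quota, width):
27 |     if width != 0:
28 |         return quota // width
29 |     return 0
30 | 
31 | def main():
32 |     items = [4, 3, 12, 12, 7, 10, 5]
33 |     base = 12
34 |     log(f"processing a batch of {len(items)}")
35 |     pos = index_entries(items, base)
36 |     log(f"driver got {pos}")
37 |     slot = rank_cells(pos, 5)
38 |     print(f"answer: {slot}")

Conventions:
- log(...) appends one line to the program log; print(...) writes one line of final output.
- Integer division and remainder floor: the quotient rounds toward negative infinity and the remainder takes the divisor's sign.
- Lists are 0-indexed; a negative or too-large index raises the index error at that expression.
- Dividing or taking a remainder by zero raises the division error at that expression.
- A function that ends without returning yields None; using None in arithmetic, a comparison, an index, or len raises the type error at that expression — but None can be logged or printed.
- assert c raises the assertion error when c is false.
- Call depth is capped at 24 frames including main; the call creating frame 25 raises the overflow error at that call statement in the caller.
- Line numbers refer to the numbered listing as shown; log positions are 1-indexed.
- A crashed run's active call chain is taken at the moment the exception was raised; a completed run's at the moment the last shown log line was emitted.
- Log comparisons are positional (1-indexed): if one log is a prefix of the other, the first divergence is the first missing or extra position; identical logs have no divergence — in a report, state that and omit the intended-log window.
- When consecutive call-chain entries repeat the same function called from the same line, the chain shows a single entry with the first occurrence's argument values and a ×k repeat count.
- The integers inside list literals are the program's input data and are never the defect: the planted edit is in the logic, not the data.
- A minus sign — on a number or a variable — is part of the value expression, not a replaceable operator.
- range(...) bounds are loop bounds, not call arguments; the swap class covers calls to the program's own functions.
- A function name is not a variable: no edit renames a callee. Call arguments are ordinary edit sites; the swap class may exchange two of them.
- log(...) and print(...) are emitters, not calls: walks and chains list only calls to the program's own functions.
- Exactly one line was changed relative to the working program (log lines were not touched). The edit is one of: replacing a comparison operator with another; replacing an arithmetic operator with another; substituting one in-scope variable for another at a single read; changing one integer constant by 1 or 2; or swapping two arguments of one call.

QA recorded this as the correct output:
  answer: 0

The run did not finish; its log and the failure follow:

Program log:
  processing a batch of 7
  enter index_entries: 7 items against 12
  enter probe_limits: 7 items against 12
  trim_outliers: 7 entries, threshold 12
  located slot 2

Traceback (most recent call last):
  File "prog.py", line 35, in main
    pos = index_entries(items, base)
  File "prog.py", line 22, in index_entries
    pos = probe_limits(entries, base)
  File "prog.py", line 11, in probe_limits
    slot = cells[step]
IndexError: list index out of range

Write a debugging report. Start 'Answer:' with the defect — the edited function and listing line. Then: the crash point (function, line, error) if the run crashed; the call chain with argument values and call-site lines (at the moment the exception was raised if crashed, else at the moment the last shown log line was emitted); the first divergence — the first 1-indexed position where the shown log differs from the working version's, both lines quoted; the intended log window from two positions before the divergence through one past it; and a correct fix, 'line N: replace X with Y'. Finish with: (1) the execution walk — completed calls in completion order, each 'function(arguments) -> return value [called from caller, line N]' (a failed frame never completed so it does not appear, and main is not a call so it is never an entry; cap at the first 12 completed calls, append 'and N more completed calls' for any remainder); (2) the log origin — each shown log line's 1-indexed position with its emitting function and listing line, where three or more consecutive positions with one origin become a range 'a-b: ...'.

Answer: the defect is in trim_outliers at line 6.
The tell: The log ends early — 5 lines, where the working version next logs 'mix_signals called with 36, 4'.
Crash: probe_limits, line 11, IndexError.
Call chain: main -> index_entries([4, 3, 12, 12, 7, 10, 5], 12) (called at line 35) -> probe_limits([4, 3, 12, 12, 7, 10, 5], 12) (called at line 22).
First divergence: position 6; the shown log stops at 5 lines while the working version next logs 'mix_signals called with 36, 4'.
Intended log window:
  4: trim_outliers: 7 entries, threshold 12
  5: located slot 2
  6: mix_signals called with 36, 4
  7: driver got 0
Execution walk:
  trim_outliers([4, 3, 12, 12, 7, 10, 5], 12) -> 12  [called from probe_limits, line 10]
Log line origins:
  1: from main, line 34
  2: from index_entries, line 21
  3: from probe_limits, line 9
  4: from trim_outliers, line 2
  5: from trim_outliers, line 5
A correct fix: line 6: replace `low` with `bound`.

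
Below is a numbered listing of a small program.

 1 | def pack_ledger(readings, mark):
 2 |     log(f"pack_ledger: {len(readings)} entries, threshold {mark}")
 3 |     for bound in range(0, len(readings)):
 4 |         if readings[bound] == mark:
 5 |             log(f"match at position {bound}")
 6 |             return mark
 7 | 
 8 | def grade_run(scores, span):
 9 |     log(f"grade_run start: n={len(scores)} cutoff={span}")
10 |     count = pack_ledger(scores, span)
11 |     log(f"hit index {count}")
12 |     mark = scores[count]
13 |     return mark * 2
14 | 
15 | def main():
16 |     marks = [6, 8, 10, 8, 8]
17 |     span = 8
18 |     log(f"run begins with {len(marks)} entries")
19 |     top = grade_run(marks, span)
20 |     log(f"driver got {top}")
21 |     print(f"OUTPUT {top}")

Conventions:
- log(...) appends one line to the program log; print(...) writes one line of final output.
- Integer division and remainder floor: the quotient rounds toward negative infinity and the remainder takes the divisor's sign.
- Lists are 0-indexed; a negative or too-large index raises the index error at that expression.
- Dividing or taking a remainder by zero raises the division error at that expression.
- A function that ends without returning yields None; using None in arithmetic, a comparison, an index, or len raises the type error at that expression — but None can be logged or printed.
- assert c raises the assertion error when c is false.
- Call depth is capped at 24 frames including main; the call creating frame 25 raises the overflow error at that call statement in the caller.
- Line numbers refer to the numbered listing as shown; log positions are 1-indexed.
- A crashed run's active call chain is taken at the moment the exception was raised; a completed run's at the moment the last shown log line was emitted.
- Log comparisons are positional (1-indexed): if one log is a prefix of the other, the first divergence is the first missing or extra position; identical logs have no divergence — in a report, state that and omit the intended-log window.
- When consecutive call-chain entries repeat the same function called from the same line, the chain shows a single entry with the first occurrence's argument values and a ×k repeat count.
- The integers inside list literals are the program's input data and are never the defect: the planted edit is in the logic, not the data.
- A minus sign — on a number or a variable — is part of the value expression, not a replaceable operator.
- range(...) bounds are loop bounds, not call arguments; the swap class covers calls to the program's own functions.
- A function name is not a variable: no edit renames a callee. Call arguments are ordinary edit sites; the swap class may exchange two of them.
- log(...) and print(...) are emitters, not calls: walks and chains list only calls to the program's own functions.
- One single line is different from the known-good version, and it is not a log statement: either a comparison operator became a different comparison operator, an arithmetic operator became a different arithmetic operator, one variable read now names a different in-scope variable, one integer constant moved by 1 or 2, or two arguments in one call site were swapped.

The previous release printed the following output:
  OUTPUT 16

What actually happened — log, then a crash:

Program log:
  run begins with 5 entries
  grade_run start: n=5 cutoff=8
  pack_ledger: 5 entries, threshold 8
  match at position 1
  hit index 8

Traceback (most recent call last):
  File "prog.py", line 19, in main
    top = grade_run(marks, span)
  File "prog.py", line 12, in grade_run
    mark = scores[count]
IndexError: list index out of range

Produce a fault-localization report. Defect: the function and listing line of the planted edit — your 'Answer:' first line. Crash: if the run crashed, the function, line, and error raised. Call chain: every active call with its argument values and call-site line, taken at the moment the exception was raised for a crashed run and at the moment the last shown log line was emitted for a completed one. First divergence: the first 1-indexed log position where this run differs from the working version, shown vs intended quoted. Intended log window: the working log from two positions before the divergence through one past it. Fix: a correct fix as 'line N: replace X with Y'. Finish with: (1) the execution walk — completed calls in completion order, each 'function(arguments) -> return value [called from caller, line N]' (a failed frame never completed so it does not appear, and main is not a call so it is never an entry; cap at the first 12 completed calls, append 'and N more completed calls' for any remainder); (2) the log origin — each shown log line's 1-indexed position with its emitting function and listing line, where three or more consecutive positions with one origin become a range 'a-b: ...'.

Answer: the defect is in pack_ledger at line 6.
Key observation: The log first diverges at position 5: the faulty run prints 'hit index 8' where the working version prints 'hit index 1'.
Crash: grade_run, line 12, IndexError.
Call chain: main -> grade_run([6, 8, 10, 8, 8], 8) (called at line 19).
First divergence: position 5 — the shown line 'hit index 8' should read 'hit index 1'.
Intended log window:
  3: pack_ledger: 5 entries, threshold 8
  4: match at position 1
  5: hit index 1
  6: driver got 16
Execution walk:
  pack_ledger([6, 8, 10, 8, 8], 8) -> 8  [called from grade_run, line 10]
Log origin:
  1 — main, line 18
  2 — grade_run, line 9
  3 — pack_ledger, line 2
  4 — pack_ledger, line 5
  5 — grade_run, line 11
A correct fix: line 6: replace `mark` with `bound`.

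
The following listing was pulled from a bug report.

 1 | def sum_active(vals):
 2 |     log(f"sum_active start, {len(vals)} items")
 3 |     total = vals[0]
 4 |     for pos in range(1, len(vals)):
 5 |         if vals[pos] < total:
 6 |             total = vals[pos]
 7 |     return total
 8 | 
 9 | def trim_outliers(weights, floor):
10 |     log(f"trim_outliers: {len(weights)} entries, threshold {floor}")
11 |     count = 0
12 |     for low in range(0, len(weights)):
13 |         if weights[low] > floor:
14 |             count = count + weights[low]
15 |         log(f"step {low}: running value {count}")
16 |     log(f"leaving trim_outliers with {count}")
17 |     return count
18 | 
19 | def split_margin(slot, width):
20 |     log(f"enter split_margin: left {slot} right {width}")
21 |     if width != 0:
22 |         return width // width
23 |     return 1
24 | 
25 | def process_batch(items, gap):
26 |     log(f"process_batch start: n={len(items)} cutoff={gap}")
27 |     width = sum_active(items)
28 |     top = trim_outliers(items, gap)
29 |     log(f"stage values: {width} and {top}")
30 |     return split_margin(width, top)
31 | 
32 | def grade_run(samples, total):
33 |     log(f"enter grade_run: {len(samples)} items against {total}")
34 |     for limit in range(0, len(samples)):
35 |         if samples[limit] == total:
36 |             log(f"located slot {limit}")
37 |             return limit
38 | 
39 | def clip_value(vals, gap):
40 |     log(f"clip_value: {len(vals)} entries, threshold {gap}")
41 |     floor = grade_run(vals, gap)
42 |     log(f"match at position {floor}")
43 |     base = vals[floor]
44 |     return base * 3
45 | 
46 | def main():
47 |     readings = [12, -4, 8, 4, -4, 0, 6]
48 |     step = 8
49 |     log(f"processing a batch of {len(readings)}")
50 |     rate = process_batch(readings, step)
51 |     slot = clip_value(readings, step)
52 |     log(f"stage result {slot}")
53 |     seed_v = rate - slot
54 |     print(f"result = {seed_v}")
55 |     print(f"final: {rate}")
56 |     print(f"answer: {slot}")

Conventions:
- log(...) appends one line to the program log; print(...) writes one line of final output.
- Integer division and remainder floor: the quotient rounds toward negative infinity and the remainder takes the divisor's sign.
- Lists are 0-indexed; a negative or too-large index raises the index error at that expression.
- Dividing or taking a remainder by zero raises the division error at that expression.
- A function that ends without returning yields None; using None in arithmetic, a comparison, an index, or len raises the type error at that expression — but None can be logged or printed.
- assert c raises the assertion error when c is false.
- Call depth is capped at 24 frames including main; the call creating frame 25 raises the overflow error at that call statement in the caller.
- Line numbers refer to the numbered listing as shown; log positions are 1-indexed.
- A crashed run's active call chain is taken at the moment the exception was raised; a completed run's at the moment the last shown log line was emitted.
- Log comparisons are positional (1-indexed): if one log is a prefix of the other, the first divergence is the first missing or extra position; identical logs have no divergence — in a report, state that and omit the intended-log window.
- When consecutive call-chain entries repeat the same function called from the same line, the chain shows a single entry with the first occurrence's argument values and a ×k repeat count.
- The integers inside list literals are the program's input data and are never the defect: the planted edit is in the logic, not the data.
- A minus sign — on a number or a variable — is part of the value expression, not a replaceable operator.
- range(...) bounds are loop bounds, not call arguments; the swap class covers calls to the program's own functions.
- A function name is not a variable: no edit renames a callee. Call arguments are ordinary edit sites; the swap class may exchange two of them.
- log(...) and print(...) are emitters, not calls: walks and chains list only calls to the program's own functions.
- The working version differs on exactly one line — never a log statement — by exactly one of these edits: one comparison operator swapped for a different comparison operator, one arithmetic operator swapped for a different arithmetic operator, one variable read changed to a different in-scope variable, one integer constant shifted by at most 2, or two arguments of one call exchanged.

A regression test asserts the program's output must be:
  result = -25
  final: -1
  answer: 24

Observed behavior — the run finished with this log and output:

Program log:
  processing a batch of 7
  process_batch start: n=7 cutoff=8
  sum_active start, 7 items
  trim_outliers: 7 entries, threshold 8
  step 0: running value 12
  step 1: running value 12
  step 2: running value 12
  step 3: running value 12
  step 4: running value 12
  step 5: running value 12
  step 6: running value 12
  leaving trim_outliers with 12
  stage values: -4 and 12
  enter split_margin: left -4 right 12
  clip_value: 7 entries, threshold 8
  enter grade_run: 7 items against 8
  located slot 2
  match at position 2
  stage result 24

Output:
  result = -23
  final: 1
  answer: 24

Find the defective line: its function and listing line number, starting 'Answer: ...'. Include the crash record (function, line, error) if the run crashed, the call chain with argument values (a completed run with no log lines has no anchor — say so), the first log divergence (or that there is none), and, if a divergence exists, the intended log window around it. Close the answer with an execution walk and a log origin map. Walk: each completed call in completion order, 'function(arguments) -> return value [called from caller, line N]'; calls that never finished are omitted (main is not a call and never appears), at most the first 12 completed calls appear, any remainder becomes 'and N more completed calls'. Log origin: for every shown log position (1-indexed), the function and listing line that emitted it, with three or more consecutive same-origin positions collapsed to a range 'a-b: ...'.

Answer: the defect is in split_margin at line 22.
The tell: No log line changed; the fault shows up purely in the output.
Call chain: main.
First divergence: none; the two logs match at every position.
Execution walk:
  sum_active([12, -4, 8, 4, -4, 0, 6]) -> -4  [called from process_batch, line 27]
  trim_outliers([12, -4, 8, 4, -4, 0, 6], 8) -> 12  [called from process_batch, line 28]
  split_margin(-4, 12) -> 1  [called from process_batch, line 30]
  process_batch([12, -4, 8, 4, -4, 0, 6], 8) -> 1  [called from main, line 50]
  grade_run([12, -4, 8, 4, -4, 0, 6], 8) -> 2  [called from clip_value, line 41]
  clip_value([12, -4, 8, 4, -4, 0, 6], 8) -> 24  [called from main, line 51]
Log origins:
  1: logged in main at line 49
  2: logged in process_batch at line 26
  3: logged in sum_active at line 2
  4: logged in trim_outliers at line 10
  5-11: logged in trim_outliers at line 15
  12: logged in trim_outliers at line 16
  13: logged in process_batch at line 29
  14: logged in split_margin at line 20
  15: logged in clip_value at line 40
  16: logged in grade_run at line 33
  17: logged in grade_run at line 36
  18: logged in clip_value at line 42
  19: logged in main at line 52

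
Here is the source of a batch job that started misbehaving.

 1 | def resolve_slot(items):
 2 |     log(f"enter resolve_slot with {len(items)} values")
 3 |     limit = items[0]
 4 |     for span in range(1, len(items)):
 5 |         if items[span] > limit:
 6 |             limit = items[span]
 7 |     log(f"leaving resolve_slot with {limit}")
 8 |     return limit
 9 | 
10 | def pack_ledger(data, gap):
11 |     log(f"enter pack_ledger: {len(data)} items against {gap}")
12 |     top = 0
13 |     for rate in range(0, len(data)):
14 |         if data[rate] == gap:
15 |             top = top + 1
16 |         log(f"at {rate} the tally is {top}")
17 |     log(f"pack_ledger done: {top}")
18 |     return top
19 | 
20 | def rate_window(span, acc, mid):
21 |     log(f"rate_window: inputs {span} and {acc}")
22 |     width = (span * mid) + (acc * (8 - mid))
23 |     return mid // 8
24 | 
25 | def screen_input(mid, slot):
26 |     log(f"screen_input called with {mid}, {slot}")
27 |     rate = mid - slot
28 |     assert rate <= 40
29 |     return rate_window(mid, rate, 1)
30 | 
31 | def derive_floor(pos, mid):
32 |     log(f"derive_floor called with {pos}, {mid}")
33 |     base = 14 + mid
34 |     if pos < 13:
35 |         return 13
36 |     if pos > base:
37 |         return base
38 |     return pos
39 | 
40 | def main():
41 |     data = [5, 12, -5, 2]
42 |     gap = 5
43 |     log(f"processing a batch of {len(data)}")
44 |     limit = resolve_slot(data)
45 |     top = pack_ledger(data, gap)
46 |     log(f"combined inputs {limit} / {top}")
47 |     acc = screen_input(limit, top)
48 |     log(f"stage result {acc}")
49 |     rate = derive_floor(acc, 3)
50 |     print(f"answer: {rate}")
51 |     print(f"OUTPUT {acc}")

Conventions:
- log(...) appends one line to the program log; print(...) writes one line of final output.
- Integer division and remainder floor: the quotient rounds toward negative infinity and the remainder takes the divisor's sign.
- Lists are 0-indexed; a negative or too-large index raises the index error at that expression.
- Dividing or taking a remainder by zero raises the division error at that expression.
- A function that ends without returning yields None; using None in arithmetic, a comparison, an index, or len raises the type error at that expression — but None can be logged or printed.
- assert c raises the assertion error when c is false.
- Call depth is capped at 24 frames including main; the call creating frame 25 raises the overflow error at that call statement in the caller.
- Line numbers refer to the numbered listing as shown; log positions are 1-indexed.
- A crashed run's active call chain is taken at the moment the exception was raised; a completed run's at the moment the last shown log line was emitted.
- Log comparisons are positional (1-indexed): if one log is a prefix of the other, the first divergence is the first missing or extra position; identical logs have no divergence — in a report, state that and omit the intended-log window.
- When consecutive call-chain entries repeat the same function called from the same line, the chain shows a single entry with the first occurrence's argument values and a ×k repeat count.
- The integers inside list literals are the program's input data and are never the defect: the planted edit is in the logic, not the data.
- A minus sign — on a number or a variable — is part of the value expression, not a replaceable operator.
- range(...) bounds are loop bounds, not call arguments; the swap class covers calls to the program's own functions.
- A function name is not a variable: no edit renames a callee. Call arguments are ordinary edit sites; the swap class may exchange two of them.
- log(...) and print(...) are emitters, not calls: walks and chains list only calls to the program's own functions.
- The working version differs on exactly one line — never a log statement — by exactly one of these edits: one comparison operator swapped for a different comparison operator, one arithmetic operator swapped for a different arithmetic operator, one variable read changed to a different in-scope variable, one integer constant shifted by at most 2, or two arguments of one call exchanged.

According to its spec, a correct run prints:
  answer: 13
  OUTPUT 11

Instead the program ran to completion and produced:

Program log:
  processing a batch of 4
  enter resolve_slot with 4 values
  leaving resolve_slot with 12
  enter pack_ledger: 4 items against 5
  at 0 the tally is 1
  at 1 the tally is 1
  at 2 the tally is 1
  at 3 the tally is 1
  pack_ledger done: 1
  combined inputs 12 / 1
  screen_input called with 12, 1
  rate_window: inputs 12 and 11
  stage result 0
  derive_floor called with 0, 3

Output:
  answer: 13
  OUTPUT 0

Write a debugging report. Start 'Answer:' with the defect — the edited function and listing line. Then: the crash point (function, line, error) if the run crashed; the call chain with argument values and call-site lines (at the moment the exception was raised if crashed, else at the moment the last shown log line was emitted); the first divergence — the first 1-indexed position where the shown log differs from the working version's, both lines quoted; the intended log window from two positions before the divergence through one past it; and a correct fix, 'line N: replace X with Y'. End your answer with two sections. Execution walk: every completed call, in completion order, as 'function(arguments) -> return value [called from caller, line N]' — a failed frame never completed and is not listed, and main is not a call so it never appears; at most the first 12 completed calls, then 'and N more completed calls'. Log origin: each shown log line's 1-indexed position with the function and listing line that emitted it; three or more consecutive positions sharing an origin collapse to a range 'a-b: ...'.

Answer: the defect is in rate_window at line 23.
The tell: At log position 13 the runs split — shown 'stage result 0', but the working version logs 'stage result 11'.
Call chain: main -> derive_floor(0, 3) (called at line 49).
First divergence: position 13; shown 'stage result 0' vs intended 'stage result 11'.
Intended log window:
  11: screen_input called with 12, 1
  12: rate_window: inputs 12 and 11
  13: stage result 11
  14: derive_floor called with 11, 3
Execution walk:
  resolve_slot([5, 12, -5, 2]) -> 12  [called from main, line 44]
  pack_ledger([5, 12, -5, 2], 5) -> 1  [called from main, line 45]
  rate_window(12, 11, 1) -> 0  [called from screen_input, line 29]
  screen_input(12, 1) -> 0  [called from main, line 47]
  derive_floor(0, 3) -> 13  [called from main, line 49]
Log origin:
  1 — main, line 43
  2 — resolve_slot, line 2
  3 — resolve_slot, line 7
  4 — pack_ledger, line 11
  5-8 — pack_ledger, line 16
  9 — pack_ledger, line 17
  10 — main, line 46
  11 — screen_input, line 26
  12 — rate_window, line 21
  13 — main, line 48
  14 — derive_floor, line 32
A correct fix: line 23: replace `mid` with `width`.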